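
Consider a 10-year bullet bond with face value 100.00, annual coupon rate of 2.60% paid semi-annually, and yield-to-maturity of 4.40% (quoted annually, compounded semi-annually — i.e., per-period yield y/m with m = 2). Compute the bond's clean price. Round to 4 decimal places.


Answer: Price = 85.5638

Derivation:
Coupon per period c = face * coupon_rate / m = 1.300000
Periods per year m = 2; per-period yield y/m = 0.022000
Number of cashflows N = 20
Cashflows (t years, CF_t, discount factor 1/(1+y/m)^(m*t), PV):
  t = 0.5000: CF_t = 1.300000, DF = 0.978474, PV = 1.272016
  t = 1.0000: CF_t = 1.300000, DF = 0.957411, PV = 1.244634
  t = 1.5000: CF_t = 1.300000, DF = 0.936801, PV = 1.217841
  t = 2.0000: CF_t = 1.300000, DF = 0.916635, PV = 1.191625
  t = 2.5000: CF_t = 1.300000, DF = 0.896903, PV = 1.165974
  t = 3.0000: CF_t = 1.300000, DF = 0.877596, PV = 1.140875
  t = 3.5000: CF_t = 1.300000, DF = 0.858704, PV = 1.116316
  t = 4.0000: CF_t = 1.300000, DF = 0.840220, PV = 1.092286
  t = 4.5000: CF_t = 1.300000, DF = 0.822133, PV = 1.068773
  t = 5.0000: CF_t = 1.300000, DF = 0.804435, PV = 1.045766
  t = 5.5000: CF_t = 1.300000, DF = 0.787119, PV = 1.023254
  t = 6.0000: CF_t = 1.300000, DF = 0.770175, PV = 1.001227
  t = 6.5000: CF_t = 1.300000, DF = 0.753596, PV = 0.979674
  t = 7.0000: CF_t = 1.300000, DF = 0.737373, PV = 0.958585
  t = 7.5000: CF_t = 1.300000, DF = 0.721500, PV = 0.937950
  t = 8.0000: CF_t = 1.300000, DF = 0.705969, PV = 0.917760
  t = 8.5000: CF_t = 1.300000, DF = 0.690772, PV = 0.898004
  t = 9.0000: CF_t = 1.300000, DF = 0.675902, PV = 0.878673
  t = 9.5000: CF_t = 1.300000, DF = 0.661352, PV = 0.859758
  t = 10.0000: CF_t = 101.300000, DF = 0.647116, PV = 65.552843
Price P = sum_t PV_t = 85.563833


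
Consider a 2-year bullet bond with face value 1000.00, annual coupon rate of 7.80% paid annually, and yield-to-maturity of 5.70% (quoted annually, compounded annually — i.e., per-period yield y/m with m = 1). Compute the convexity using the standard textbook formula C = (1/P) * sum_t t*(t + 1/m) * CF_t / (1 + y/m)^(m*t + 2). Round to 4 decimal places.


Coupon per period c = face * coupon_rate / m = 78.000000
Periods per year m = 1; per-period yield y/m = 0.057000
Number of cashflows N = 2
Cashflows (t years, CF_t, discount factor 1/(1+y/m)^(m*t), PV):
  t = 1.0000: CF_t = 78.000000, DF = 0.946074, PV = 73.793756
  t = 2.0000: CF_t = 1078.000000, DF = 0.895056, PV = 964.869962
Price P = sum_t PV_t = 1038.663718
Convexity numerator sum_t t*(t + 1/m) * CF_t / (1+y/m)^(m*t + 2):
  t = 1.0000: term = 132.099032
  t = 2.0000: term = 5181.673710
Convexity = (1/P) * sum = 5313.772743 / 1038.663718 = 5.115970

Answer: Convexity = 5.1160


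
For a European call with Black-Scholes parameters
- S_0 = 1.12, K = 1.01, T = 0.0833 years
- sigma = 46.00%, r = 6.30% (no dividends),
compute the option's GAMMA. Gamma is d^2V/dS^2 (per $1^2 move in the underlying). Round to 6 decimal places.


d1 = 0.8845725757; d2 = 0.7518085746
phi(d1) = 0.2697734209; exp(-qT) = 1.0000000000; exp(-rT) = 0.9947658462
Gamma = exp(-qT) * phi(d1) / (S * sigma * sqrt(T)) = 1.0000000000 * 0.2697734209 / (1.1200 * 0.4600 * 0.2886173938) = 1.814265

Answer: Gamma = 1.814265


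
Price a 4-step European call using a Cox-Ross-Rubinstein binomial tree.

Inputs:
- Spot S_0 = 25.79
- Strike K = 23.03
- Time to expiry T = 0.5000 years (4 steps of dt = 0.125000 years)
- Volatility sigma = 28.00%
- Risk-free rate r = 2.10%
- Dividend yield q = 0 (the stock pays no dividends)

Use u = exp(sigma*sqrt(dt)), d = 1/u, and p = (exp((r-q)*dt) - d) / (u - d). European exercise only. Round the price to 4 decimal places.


dt = T/N = 0.125000
u = exp(sigma*sqrt(dt)) = 1.104061; d = 1/u = 0.905747
p = (exp((r-q)*dt) - d) / (u - d) = 0.488525
Discount per step: exp(-r*dt) = 0.997378
Stock lattice S(k, i) with i counting down-moves:
  k=0: S(0,0) = 25.7900
  k=1: S(1,0) = 28.4737; S(1,1) = 23.3592
  k=2: S(2,0) = 31.4367; S(2,1) = 25.7900; S(2,2) = 21.1576
  k=3: S(3,0) = 34.7081; S(3,1) = 28.4737; S(3,2) = 23.3592; S(3,3) = 19.1634
  k=4: S(4,0) = 38.3198; S(4,1) = 31.4367; S(4,2) = 25.7900; S(4,3) = 21.1576; S(4,4) = 17.3572
Terminal payoffs V(N, i) = max(S_T - K, 0):
  V(4,0) = 15.289796; V(4,1) = 8.406723; V(4,2) = 2.760000; V(4,3) = 0.000000; V(4,4) = 0.000000
Backward induction: V(k, i) = exp(-r*dt) * [p * V(k+1, i) + (1-p) * V(k+1, i+1)].
  V(3,0) = exp(-r*dt) * [p*15.289796 + (1-p)*8.406723] = 11.738425
  V(3,1) = exp(-r*dt) * [p*8.406723 + (1-p)*2.760000] = 5.504101
  V(3,2) = exp(-r*dt) * [p*2.760000 + (1-p)*0.000000] = 1.344796
  V(3,3) = exp(-r*dt) * [p*0.000000 + (1-p)*0.000000] = 0.000000
  V(2,0) = exp(-r*dt) * [p*11.738425 + (1-p)*5.504101] = 8.527313
  V(2,1) = exp(-r*dt) * [p*5.504101 + (1-p)*1.344796] = 3.367870
  V(2,2) = exp(-r*dt) * [p*1.344796 + (1-p)*0.000000] = 0.655245
  V(1,0) = exp(-r*dt) * [p*8.527313 + (1-p)*3.367870] = 5.872952
  V(1,1) = exp(-r*dt) * [p*3.367870 + (1-p)*0.655245] = 1.975239
  V(0,0) = exp(-r*dt) * [p*5.872952 + (1-p)*1.975239] = 3.869201

Answer: Price = V(0,0) = 3.8692


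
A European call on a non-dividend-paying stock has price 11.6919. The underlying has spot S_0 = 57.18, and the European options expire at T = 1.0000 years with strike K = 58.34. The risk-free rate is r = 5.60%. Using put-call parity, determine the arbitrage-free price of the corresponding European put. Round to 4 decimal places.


Put-call parity: C - P = S_0 * exp(-qT) - K * exp(-rT).
S_0 * exp(-qT) = 57.1800 * 1.00000000 = 57.18000000
K * exp(-rT) = 58.3400 * 0.94553914 = 55.16275319
P = C - S*exp(-qT) + K*exp(-rT)
P = 11.6919 - 57.18000000 + 55.16275319 = 9.6747

Answer: Put price = 9.6747


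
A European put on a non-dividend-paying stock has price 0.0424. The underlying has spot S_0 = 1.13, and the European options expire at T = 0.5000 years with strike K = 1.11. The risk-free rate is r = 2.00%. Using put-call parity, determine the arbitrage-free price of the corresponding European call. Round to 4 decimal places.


Answer: Call price = 0.0734

Derivation:
Put-call parity: C - P = S_0 * exp(-qT) - K * exp(-rT).
S_0 * exp(-qT) = 1.1300 * 1.00000000 = 1.13000000
K * exp(-rT) = 1.1100 * 0.99004983 = 1.09895532
C = P + S*exp(-qT) - K*exp(-rT)
C = 0.0424 + 1.13000000 - 1.09895532 = 0.0734


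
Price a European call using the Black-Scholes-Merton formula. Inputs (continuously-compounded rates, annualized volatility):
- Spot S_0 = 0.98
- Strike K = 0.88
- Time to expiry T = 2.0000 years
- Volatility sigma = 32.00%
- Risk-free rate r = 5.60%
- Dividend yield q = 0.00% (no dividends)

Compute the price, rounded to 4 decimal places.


d1 = (ln(S/K) + (r - q + 0.5*sigma^2) * T) / (sigma * sqrt(T)) = 0.71159396
d2 = d1 - sigma * sqrt(T) = 0.25904562
exp(-rT) = 0.89404426; exp(-qT) = 1.00000000
C = S_0 * exp(-qT) * N(d1) - K * exp(-rT) * N(d2)
N(d1) = 0.76164188; N(d2) = 0.60219998
C = 0.9800 * 1.00000000 * 0.76164188 - 0.8800 * 0.89404426 * 0.60219998 = 0.2726

Answer: Price = 0.2726


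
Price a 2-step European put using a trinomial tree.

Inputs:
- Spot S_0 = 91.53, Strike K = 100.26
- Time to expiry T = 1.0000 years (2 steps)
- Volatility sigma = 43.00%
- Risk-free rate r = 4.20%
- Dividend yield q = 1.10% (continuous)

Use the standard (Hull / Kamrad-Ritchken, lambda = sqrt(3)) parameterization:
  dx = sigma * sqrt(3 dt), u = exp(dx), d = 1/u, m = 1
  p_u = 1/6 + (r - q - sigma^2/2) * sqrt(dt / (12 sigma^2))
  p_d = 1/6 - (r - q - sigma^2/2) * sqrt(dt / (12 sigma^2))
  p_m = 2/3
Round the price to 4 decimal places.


dt = T/N = 0.500000; dx = sigma*sqrt(3*dt) = 0.526640
u = exp(dx) = 1.693234; d = 1/u = 0.590586
p_u = 0.137496, p_m = 0.666667, p_d = 0.195837
Discount per step: exp(-r*dt) = 0.979219
Stock lattice S(k, j) with j the centered position index:
  k=0: S(0,+0) = 91.5300
  k=1: S(1,-1) = 54.0563; S(1,+0) = 91.5300; S(1,+1) = 154.9817
  k=2: S(2,-2) = 31.9249; S(2,-1) = 54.0563; S(2,+0) = 91.5300; S(2,+1) = 154.9817; S(2,+2) = 262.4203
Terminal payoffs V(N, j) = max(K - S_T, 0):
  V(2,-2) = 68.335102; V(2,-1) = 46.203679; V(2,+0) = 8.730000; V(2,+1) = 0.000000; V(2,+2) = 0.000000
Backward induction: V(k, j) = exp(-r*dt) * [p_u * V(k+1, j+1) + p_m * V(k+1, j) + p_d * V(k+1, j-1)]
  V(1,-1) = exp(-r*dt) * [p_u*8.730000 + p_m*46.203679 + p_d*68.335102] = 44.442208
  V(1,+0) = exp(-r*dt) * [p_u*0.000000 + p_m*8.730000 + p_d*46.203679] = 14.559429
  V(1,+1) = exp(-r*dt) * [p_u*0.000000 + p_m*0.000000 + p_d*8.730000] = 1.674132
  V(0,+0) = exp(-r*dt) * [p_u*1.674132 + p_m*14.559429 + p_d*44.442208] = 18.252563

Answer: Price = V(0,0) = 18.2526


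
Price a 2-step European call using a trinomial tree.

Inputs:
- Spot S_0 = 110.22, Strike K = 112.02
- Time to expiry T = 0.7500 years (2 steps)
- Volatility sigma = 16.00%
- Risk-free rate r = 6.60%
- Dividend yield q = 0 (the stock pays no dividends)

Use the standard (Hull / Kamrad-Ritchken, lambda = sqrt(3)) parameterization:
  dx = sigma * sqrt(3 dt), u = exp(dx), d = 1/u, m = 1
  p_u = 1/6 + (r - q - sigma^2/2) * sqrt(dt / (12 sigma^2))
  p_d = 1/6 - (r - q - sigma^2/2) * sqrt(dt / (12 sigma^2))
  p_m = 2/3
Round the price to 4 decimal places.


Answer: Price = V(0,0) = 7.3844

Derivation:
dt = T/N = 0.375000; dx = sigma*sqrt(3*dt) = 0.169706
u = exp(dx) = 1.184956; d = 1/u = 0.843913
p_u = 0.225445, p_m = 0.666667, p_d = 0.107888
Discount per step: exp(-r*dt) = 0.975554
Stock lattice S(k, j) with j the centered position index:
  k=0: S(0,+0) = 110.2200
  k=1: S(1,-1) = 93.0161; S(1,+0) = 110.2200; S(1,+1) = 130.6058
  k=2: S(2,-2) = 78.4975; S(2,-1) = 93.0161; S(2,+0) = 110.2200; S(2,+1) = 130.6058; S(2,+2) = 154.7622
Terminal payoffs V(N, j) = max(S_T - K, 0):
  V(2,-2) = 0.000000; V(2,-1) = 0.000000; V(2,+0) = 0.000000; V(2,+1) = 18.585848; V(2,+2) = 42.742181
Backward induction: V(k, j) = exp(-r*dt) * [p_u * V(k+1, j+1) + p_m * V(k+1, j) + p_d * V(k+1, j-1)]
  V(1,-1) = exp(-r*dt) * [p_u*0.000000 + p_m*0.000000 + p_d*0.000000] = 0.000000
  V(1,+0) = exp(-r*dt) * [p_u*18.585848 + p_m*0.000000 + p_d*0.000000] = 4.087653
  V(1,+1) = exp(-r*dt) * [p_u*42.742181 + p_m*18.585848 + p_d*0.000000] = 21.488106
  V(0,+0) = exp(-r*dt) * [p_u*21.488106 + p_m*4.087653 + p_d*0.000000] = 7.384441


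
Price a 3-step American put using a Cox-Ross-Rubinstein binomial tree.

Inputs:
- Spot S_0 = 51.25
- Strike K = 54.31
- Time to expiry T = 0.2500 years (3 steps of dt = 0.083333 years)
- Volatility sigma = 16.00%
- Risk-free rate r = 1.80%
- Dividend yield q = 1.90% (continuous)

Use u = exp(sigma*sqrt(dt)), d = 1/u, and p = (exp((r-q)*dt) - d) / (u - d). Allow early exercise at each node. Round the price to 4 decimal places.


dt = T/N = 0.083333
u = exp(sigma*sqrt(dt)) = 1.047271; d = 1/u = 0.954862
p = (exp((r-q)*dt) - d) / (u - d) = 0.487553
Discount per step: exp(-r*dt) = 0.998501
Stock lattice S(k, i) with i counting down-moves:
  k=0: S(0,0) = 51.2500
  k=1: S(1,0) = 53.6727; S(1,1) = 48.9367
  k=2: S(2,0) = 56.2098; S(2,1) = 51.2500; S(2,2) = 46.7278
  k=3: S(3,0) = 58.8669; S(3,1) = 53.6727; S(3,2) = 48.9367; S(3,3) = 44.6186
Terminal payoffs V(N, i) = max(K - S_T, 0):
  V(3,0) = 0.000000; V(3,1) = 0.637346; V(3,2) = 5.373301; V(3,3) = 9.691367
Backward induction: V(k, i) = exp(-r*dt) * [p * V(k+1, i) + (1-p) * V(k+1, i+1)]; then take max(V_cont, immediate exercise) for American.
  V(2,0) = exp(-r*dt) * [p*0.000000 + (1-p)*0.637346] = 0.326116; exercise = 0.000000; V(2,0) = max -> 0.326116
  V(2,1) = exp(-r*dt) * [p*0.637346 + (1-p)*5.373301] = 3.059678; exercise = 3.060000; V(2,1) = max -> 3.060000
  V(2,2) = exp(-r*dt) * [p*5.373301 + (1-p)*9.691367] = 7.574709; exercise = 7.582186; V(2,2) = max -> 7.582186
  V(1,0) = exp(-r*dt) * [p*0.326116 + (1-p)*3.060000] = 1.724497; exercise = 0.637346; V(1,0) = max -> 1.724497
  V(1,1) = exp(-r*dt) * [p*3.060000 + (1-p)*7.582186] = 5.369319; exercise = 5.373301; V(1,1) = max -> 5.373301
  V(0,0) = exp(-r*dt) * [p*1.724497 + (1-p)*5.373301] = 3.588928; exercise = 3.060000; V(0,0) = max -> 3.588928

Answer: Price = V(0,0) = 3.5889


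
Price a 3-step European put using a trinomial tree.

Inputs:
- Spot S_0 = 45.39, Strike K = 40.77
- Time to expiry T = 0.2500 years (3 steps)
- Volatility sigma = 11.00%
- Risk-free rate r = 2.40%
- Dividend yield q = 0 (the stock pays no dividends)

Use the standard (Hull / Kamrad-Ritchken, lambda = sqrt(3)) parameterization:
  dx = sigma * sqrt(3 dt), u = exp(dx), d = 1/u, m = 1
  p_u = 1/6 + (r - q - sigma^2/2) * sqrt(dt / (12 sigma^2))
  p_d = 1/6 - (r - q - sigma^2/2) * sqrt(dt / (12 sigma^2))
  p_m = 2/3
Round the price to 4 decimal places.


Answer: Price = V(0,0) = 0.0132

Derivation:
dt = T/N = 0.083333; dx = sigma*sqrt(3*dt) = 0.055000
u = exp(dx) = 1.056541; d = 1/u = 0.946485
p_u = 0.180265, p_m = 0.666667, p_d = 0.153068
Discount per step: exp(-r*dt) = 0.998002
Stock lattice S(k, j) with j the centered position index:
  k=0: S(0,+0) = 45.3900
  k=1: S(1,-1) = 42.9610; S(1,+0) = 45.3900; S(1,+1) = 47.9564
  k=2: S(2,-2) = 40.6619; S(2,-1) = 42.9610; S(2,+0) = 45.3900; S(2,+1) = 47.9564; S(2,+2) = 50.6679
  k=3: S(3,-3) = 38.4859; S(3,-2) = 40.6619; S(3,-1) = 42.9610; S(3,+0) = 45.3900; S(3,+1) = 47.9564; S(3,+2) = 50.6679; S(3,+3) = 53.5327
Terminal payoffs V(N, j) = max(K - S_T, 0):
  V(3,-3) = 2.284105; V(3,-2) = 0.108089; V(3,-1) = 0.000000; V(3,+0) = 0.000000; V(3,+1) = 0.000000; V(3,+2) = 0.000000; V(3,+3) = 0.000000
Backward induction: V(k, j) = exp(-r*dt) * [p_u * V(k+1, j+1) + p_m * V(k+1, j) + p_d * V(k+1, j-1)]
  V(2,-2) = exp(-r*dt) * [p_u*0.000000 + p_m*0.108089 + p_d*2.284105] = 0.420840
  V(2,-1) = exp(-r*dt) * [p_u*0.000000 + p_m*0.000000 + p_d*0.108089] = 0.016512
  V(2,+0) = exp(-r*dt) * [p_u*0.000000 + p_m*0.000000 + p_d*0.000000] = 0.000000
  V(2,+1) = exp(-r*dt) * [p_u*0.000000 + p_m*0.000000 + p_d*0.000000] = 0.000000
  V(2,+2) = exp(-r*dt) * [p_u*0.000000 + p_m*0.000000 + p_d*0.000000] = 0.000000
  V(1,-1) = exp(-r*dt) * [p_u*0.000000 + p_m*0.016512 + p_d*0.420840] = 0.075274
  V(1,+0) = exp(-r*dt) * [p_u*0.000000 + p_m*0.000000 + p_d*0.016512] = 0.002522
  V(1,+1) = exp(-r*dt) * [p_u*0.000000 + p_m*0.000000 + p_d*0.000000] = 0.000000
  V(0,+0) = exp(-r*dt) * [p_u*0.000000 + p_m*0.002522 + p_d*0.075274] = 0.013177


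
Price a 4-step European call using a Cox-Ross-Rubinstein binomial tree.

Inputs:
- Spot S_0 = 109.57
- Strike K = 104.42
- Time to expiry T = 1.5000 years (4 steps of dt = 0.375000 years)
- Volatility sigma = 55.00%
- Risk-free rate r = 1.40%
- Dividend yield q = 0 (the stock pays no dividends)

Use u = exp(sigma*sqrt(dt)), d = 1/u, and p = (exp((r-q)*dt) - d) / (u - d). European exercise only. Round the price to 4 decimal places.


Answer: Price = V(0,0) = 30.8892

Derivation:
dt = T/N = 0.375000
u = exp(sigma*sqrt(dt)) = 1.400466; d = 1/u = 0.714048
p = (exp((r-q)*dt) - d) / (u - d) = 0.424254
Discount per step: exp(-r*dt) = 0.994764
Stock lattice S(k, i) with i counting down-moves:
  k=0: S(0,0) = 109.5700
  k=1: S(1,0) = 153.4490; S(1,1) = 78.2383
  k=2: S(2,0) = 214.9001; S(2,1) = 109.5700; S(2,2) = 55.8659
  k=3: S(3,0) = 300.9602; S(3,1) = 153.4490; S(3,2) = 78.2383; S(3,3) = 39.8909
  k=4: S(4,0) = 421.4845; S(4,1) = 214.9001; S(4,2) = 109.5700; S(4,3) = 55.8659; S(4,4) = 28.4840
Terminal payoffs V(N, i) = max(S_T - K, 0):
  V(4,0) = 317.064487; V(4,1) = 110.480105; V(4,2) = 5.150000; V(4,3) = 0.000000; V(4,4) = 0.000000
Backward induction: V(k, i) = exp(-r*dt) * [p * V(k+1, i) + (1-p) * V(k+1, i+1)].
  V(3,0) = exp(-r*dt) * [p*317.064487 + (1-p)*110.480105] = 197.087000
  V(3,1) = exp(-r*dt) * [p*110.480105 + (1-p)*5.150000] = 49.575798
  V(3,2) = exp(-r*dt) * [p*5.150000 + (1-p)*0.000000] = 2.173469
  V(3,3) = exp(-r*dt) * [p*0.000000 + (1-p)*0.000000] = 0.000000
  V(2,0) = exp(-r*dt) * [p*197.087000 + (1-p)*49.575798] = 111.570779
  V(2,1) = exp(-r*dt) * [p*49.575798 + (1-p)*2.173469] = 22.167428
  V(2,2) = exp(-r*dt) * [p*2.173469 + (1-p)*0.000000] = 0.917275
  V(1,0) = exp(-r*dt) * [p*111.570779 + (1-p)*22.167428] = 59.782505
  V(1,1) = exp(-r*dt) * [p*22.167428 + (1-p)*0.917275] = 9.880735
  V(0,0) = exp(-r*dt) * [p*59.782505 + (1-p)*9.880735] = 30.889183


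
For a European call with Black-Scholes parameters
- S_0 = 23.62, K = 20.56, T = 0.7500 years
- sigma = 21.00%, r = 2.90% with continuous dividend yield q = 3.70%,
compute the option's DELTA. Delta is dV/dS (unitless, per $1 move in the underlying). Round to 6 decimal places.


Answer: Delta = 0.772399

Derivation:
d1 = 0.8208484061; d2 = 0.6389830713
phi(d1) = 0.2848380271; exp(-qT) = 0.9726314943; exp(-rT) = 0.9784848257
N(d1) = 0.7941336889
Delta = exp(-qT) * N(d1) = 0.9726314943 * 0.7941336889 = 0.772399


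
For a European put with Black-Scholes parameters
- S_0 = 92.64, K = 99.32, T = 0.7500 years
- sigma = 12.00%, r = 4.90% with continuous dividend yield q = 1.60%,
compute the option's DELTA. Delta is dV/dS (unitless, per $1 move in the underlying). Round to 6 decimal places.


d1 = -0.3798574753; d2 = -0.4837805238
phi(d1) = 0.3711739776; exp(-qT) = 0.9880717129; exp(-rT) = 0.9639170845
N(-d1) = 0.6479743924
Delta = -exp(-qT) * N(-d1) = -0.9880717129 * 0.6479743924 = -0.640245

Answer: Delta = -0.640245


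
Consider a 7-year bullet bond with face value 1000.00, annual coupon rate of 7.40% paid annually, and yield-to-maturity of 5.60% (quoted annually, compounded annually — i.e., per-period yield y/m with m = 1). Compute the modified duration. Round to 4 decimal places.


Coupon per period c = face * coupon_rate / m = 74.000000
Periods per year m = 1; per-period yield y/m = 0.056000
Number of cashflows N = 7
Cashflows (t years, CF_t, discount factor 1/(1+y/m)^(m*t), PV):
  t = 1.0000: CF_t = 74.000000, DF = 0.946970, PV = 70.075758
  t = 2.0000: CF_t = 74.000000, DF = 0.896752, PV = 66.359619
  t = 3.0000: CF_t = 74.000000, DF = 0.849197, PV = 62.840548
  t = 4.0000: CF_t = 74.000000, DF = 0.804163, PV = 59.508095
  t = 5.0000: CF_t = 74.000000, DF = 0.761518, PV = 56.352363
  t = 6.0000: CF_t = 74.000000, DF = 0.721135, PV = 53.363980
  t = 7.0000: CF_t = 1074.000000, DF = 0.682893, PV = 733.426933
Price P = sum_t PV_t = 1101.927295
First compute Macaulay numerator sum_t t * PV_t:
  t * PV_t at t = 1.0000: 70.075758
  t * PV_t at t = 2.0000: 132.719238
  t * PV_t at t = 3.0000: 188.521645
  t * PV_t at t = 4.0000: 238.032380
  t * PV_t at t = 5.0000: 281.761813
  t * PV_t at t = 6.0000: 320.183878
  t * PV_t at t = 7.0000: 5133.988529
Macaulay duration D = 6365.283240 / 1101.927295 = 5.776500
Modified duration = D / (1 + y/m) = 5.776500 / (1 + 0.056000) = 5.470171

Answer: Modified duration = 5.4702


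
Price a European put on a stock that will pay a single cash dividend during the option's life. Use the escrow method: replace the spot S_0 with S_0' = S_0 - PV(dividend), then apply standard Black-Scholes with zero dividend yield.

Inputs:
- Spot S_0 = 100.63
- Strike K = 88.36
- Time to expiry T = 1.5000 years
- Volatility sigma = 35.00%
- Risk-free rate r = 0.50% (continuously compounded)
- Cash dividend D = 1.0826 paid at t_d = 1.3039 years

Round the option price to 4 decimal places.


Answer: Price = 10.6405

Derivation:
PV(D) = D * exp(-r * t_d) = 1.0826 * 0.99350171 = 1.07556495
S_0' = S_0 - PV(D) = 100.6300 - 1.07556495 = 99.55443505
d1 = (ln(S_0'/K) + (r + sigma^2/2)*T) / (sigma*sqrt(T)) = 0.51010088
d2 = d1 - sigma*sqrt(T) = 0.08144017
exp(-rT) = 0.99252805
N(-d1) = 0.30499040; N(-d2) = 0.46754595
P = K * exp(-rT) * N(-d2) - S_0' * N(-d1) = 88.3600 * 0.99252805 * 0.46754595 - 99.55443505 * 0.30499040 = 10.6405


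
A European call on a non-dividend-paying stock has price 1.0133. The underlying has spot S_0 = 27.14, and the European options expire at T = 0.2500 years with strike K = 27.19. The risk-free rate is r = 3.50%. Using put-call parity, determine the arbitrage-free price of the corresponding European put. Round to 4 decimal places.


Put-call parity: C - P = S_0 * exp(-qT) - K * exp(-rT).
S_0 * exp(-qT) = 27.1400 * 1.00000000 = 27.14000000
K * exp(-rT) = 27.1900 * 0.99128817 = 26.95312534
P = C - S*exp(-qT) + K*exp(-rT)
P = 1.0133 - 27.14000000 + 26.95312534 = 0.8264

Answer: Put price = 0.8264


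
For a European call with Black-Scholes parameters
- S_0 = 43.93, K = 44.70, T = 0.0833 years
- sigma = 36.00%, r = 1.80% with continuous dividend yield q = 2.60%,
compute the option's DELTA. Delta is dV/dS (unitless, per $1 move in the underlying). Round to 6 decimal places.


d1 = -0.1216970970; d2 = -0.2255993588
phi(d1) = 0.3959989874; exp(-qT) = 0.9978365437; exp(-rT) = 0.9985017235
N(d1) = 0.4515694562
Delta = exp(-qT) * N(d1) = 0.9978365437 * 0.4515694562 = 0.450593

Answer: Delta = 0.450593


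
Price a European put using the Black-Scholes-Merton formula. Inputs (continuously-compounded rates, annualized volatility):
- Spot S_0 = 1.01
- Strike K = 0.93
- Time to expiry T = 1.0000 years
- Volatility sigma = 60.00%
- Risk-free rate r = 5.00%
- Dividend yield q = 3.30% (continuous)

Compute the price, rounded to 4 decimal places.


Answer: Price = 0.1762

Derivation:
d1 = (ln(S/K) + (r - q + 0.5*sigma^2) * T) / (sigma * sqrt(T)) = 0.46586837
d2 = d1 - sigma * sqrt(T) = -0.13413163
exp(-rT) = 0.95122942; exp(-qT) = 0.96753856
P = K * exp(-rT) * N(-d2) - S_0 * exp(-qT) * N(-d1)
N(-d1) = 0.32065486; N(-d2) = 0.55335075
P = 0.9300 * 0.95122942 * 0.55335075 - 1.0100 * 0.96753856 * 0.32065486 = 0.1762


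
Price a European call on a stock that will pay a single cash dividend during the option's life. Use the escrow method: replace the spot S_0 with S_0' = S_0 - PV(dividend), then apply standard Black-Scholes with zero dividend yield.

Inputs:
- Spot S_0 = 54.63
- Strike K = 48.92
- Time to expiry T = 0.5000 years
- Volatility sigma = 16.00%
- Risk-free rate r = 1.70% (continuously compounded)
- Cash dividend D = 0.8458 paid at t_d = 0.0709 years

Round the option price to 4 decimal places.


Answer: Price = 5.8452

Derivation:
PV(D) = D * exp(-r * t_d) = 0.8458 * 0.99879543 = 0.84478117
S_0' = S_0 - PV(D) = 54.6300 - 0.84478117 = 53.78521883
d1 = (ln(S_0'/K) + (r + sigma^2/2)*T) / (sigma*sqrt(T)) = 0.96972956
d2 = d1 - sigma*sqrt(T) = 0.85659247
exp(-rT) = 0.99153602
N(d1) = 0.83390934; N(d2) = 0.80416493
C = S_0' * N(d1) - K * exp(-rT) * N(d2) = 53.78521883 * 0.83390934 - 48.9200 * 0.99153602 * 0.80416493 = 5.8452


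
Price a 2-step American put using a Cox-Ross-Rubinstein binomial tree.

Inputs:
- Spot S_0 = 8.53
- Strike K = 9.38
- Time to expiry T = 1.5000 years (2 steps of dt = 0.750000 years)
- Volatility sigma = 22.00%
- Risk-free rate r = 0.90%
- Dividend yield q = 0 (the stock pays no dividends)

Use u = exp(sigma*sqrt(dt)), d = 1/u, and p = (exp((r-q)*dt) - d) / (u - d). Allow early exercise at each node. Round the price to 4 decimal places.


Answer: Price = V(0,0) = 1.4349

Derivation:
dt = T/N = 0.750000
u = exp(sigma*sqrt(dt)) = 1.209885; d = 1/u = 0.826525
p = (exp((r-q)*dt) - d) / (u - d) = 0.470179
Discount per step: exp(-r*dt) = 0.993273
Stock lattice S(k, i) with i counting down-moves:
  k=0: S(0,0) = 8.5300
  k=1: S(1,0) = 10.3203; S(1,1) = 7.0503
  k=2: S(2,0) = 12.4864; S(2,1) = 8.5300; S(2,2) = 5.8272
Terminal payoffs V(N, i) = max(K - S_T, 0):
  V(2,0) = 0.000000; V(2,1) = 0.850000; V(2,2) = 3.552791
Backward induction: V(k, i) = exp(-r*dt) * [p * V(k+1, i) + (1-p) * V(k+1, i+1)]; then take max(V_cont, immediate exercise) for American.
  V(1,0) = exp(-r*dt) * [p*0.000000 + (1-p)*0.850000] = 0.447318; exercise = 0.000000; V(1,0) = max -> 0.447318
  V(1,1) = exp(-r*dt) * [p*0.850000 + (1-p)*3.552791] = 2.266643; exercise = 2.329745; V(1,1) = max -> 2.329745
  V(0,0) = exp(-r*dt) * [p*0.447318 + (1-p)*2.329745] = 1.434948; exercise = 0.850000; V(0,0) = max -> 1.434948


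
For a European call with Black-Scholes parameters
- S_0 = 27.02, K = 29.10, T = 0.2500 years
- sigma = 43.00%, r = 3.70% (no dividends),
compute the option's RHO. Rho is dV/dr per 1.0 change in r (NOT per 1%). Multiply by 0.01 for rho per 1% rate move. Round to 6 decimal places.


d1 = -0.1944108914; d2 = -0.4094108914
phi(d1) = 0.3914739399; exp(-qT) = 1.0000000000; exp(-rT) = 0.9907926496
N(d2) = 0.3411190741
Rho = K*T*exp(-rT)*N(d2) = 29.1000 * 0.2500 * 0.9907926496 * 0.3411190741 = 2.458792

Answer: Rho = 2.458792


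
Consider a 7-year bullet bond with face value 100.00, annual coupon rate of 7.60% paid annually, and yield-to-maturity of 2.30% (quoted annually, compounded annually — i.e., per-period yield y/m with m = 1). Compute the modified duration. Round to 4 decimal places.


Answer: Modified duration = 5.7455

Derivation:
Coupon per period c = face * coupon_rate / m = 7.600000
Periods per year m = 1; per-period yield y/m = 0.023000
Number of cashflows N = 7
Cashflows (t years, CF_t, discount factor 1/(1+y/m)^(m*t), PV):
  t = 1.0000: CF_t = 7.600000, DF = 0.977517, PV = 7.429130
  t = 2.0000: CF_t = 7.600000, DF = 0.955540, PV = 7.262102
  t = 3.0000: CF_t = 7.600000, DF = 0.934056, PV = 7.098829
  t = 4.0000: CF_t = 7.600000, DF = 0.913056, PV = 6.939226
  t = 5.0000: CF_t = 7.600000, DF = 0.892528, PV = 6.783213
  t = 6.0000: CF_t = 7.600000, DF = 0.872461, PV = 6.630706
  t = 7.0000: CF_t = 107.600000, DF = 0.852846, PV = 91.766218
Price P = sum_t PV_t = 133.909424
First compute Macaulay numerator sum_t t * PV_t:
  t * PV_t at t = 1.0000: 7.429130
  t * PV_t at t = 2.0000: 14.524203
  t * PV_t at t = 3.0000: 21.296486
  t * PV_t at t = 4.0000: 27.756906
  t * PV_t at t = 5.0000: 33.916063
  t * PV_t at t = 6.0000: 39.784238
  t * PV_t at t = 7.0000: 642.363529
Macaulay duration D = 787.070554 / 133.909424 = 5.877634
Modified duration = D / (1 + y/m) = 5.877634 / (1 + 0.023000) = 5.745488


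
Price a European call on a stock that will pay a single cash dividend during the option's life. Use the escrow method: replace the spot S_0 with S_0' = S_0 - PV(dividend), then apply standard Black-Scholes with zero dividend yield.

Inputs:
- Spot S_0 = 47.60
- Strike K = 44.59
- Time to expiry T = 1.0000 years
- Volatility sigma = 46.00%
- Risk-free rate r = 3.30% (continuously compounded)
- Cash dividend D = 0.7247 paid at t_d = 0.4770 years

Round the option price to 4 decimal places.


PV(D) = D * exp(-r * t_d) = 0.7247 * 0.98438224 = 0.71338181
S_0' = S_0 - PV(D) = 47.6000 - 0.71338181 = 46.88661819
d1 = (ln(S_0'/K) + (r + sigma^2/2)*T) / (sigma*sqrt(T)) = 0.41091889
d2 = d1 - sigma*sqrt(T) = -0.04908111
exp(-rT) = 0.96753856
N(d1) = 0.65943399; N(d2) = 0.48042733
C = S_0' * N(d1) - K * exp(-rT) * N(d2) = 46.88661819 * 0.65943399 - 44.5900 * 0.96753856 * 0.48042733 = 10.1918

Answer: Price = 10.1918


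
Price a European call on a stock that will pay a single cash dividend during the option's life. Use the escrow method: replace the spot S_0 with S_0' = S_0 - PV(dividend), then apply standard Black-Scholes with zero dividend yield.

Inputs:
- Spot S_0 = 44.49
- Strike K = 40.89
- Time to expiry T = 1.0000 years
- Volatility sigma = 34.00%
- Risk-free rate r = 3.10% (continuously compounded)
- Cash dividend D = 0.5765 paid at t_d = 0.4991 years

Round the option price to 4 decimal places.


Answer: Price = 8.0323

Derivation:
PV(D) = D * exp(-r * t_d) = 0.5765 * 0.98464698 = 0.56764898
S_0' = S_0 - PV(D) = 44.4900 - 0.56764898 = 43.92235102
d1 = (ln(S_0'/K) + (r + sigma^2/2)*T) / (sigma*sqrt(T)) = 0.47158174
d2 = d1 - sigma*sqrt(T) = 0.13158174
exp(-rT) = 0.96947557
N(d1) = 0.68138732; N(d2) = 0.55234243
C = S_0' * N(d1) - K * exp(-rT) * N(d2) = 43.92235102 * 0.68138732 - 40.8900 * 0.96947557 * 0.55234243 = 8.0323


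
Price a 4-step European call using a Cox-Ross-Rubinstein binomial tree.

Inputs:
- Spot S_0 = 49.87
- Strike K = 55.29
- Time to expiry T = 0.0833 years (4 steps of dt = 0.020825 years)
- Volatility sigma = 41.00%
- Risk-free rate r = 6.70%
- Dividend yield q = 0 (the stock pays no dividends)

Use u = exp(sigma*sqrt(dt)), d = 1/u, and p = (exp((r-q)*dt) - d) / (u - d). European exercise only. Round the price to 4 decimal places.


dt = T/N = 0.020825
u = exp(sigma*sqrt(dt)) = 1.060952; d = 1/u = 0.942550
p = (exp((r-q)*dt) - d) / (u - d) = 0.497005
Discount per step: exp(-r*dt) = 0.998606
Stock lattice S(k, i) with i counting down-moves:
  k=0: S(0,0) = 49.8700
  k=1: S(1,0) = 52.9097; S(1,1) = 47.0050
  k=2: S(2,0) = 56.1346; S(2,1) = 49.8700; S(2,2) = 44.3045
  k=3: S(3,0) = 59.5561; S(3,1) = 52.9097; S(3,2) = 47.0050; S(3,3) = 41.7592
  k=4: S(4,0) = 63.1862; S(4,1) = 56.1346; S(4,2) = 49.8700; S(4,3) = 44.3045; S(4,4) = 39.3601
Terminal payoffs V(N, i) = max(S_T - K, 0):
  V(4,0) = 7.896197; V(4,1) = 0.844621; V(4,2) = 0.000000; V(4,3) = 0.000000; V(4,4) = 0.000000
Backward induction: V(k, i) = exp(-r*dt) * [p * V(k+1, i) + (1-p) * V(k+1, i+1)].
  V(3,0) = exp(-r*dt) * [p*7.896197 + (1-p)*0.844621] = 4.343226
  V(3,1) = exp(-r*dt) * [p*0.844621 + (1-p)*0.000000] = 0.419196
  V(3,2) = exp(-r*dt) * [p*0.000000 + (1-p)*0.000000] = 0.000000
  V(3,3) = exp(-r*dt) * [p*0.000000 + (1-p)*0.000000] = 0.000000
  V(2,0) = exp(-r*dt) * [p*4.343226 + (1-p)*0.419196] = 2.366155
  V(2,1) = exp(-r*dt) * [p*0.419196 + (1-p)*0.000000] = 0.208052
  V(2,2) = exp(-r*dt) * [p*0.000000 + (1-p)*0.000000] = 0.000000
  V(1,0) = exp(-r*dt) * [p*2.366155 + (1-p)*0.208052] = 1.278855
  V(1,1) = exp(-r*dt) * [p*0.208052 + (1-p)*0.000000] = 0.103259
  V(0,0) = exp(-r*dt) * [p*1.278855 + (1-p)*0.103259] = 0.686577

Answer: Price = V(0,0) = 0.6866


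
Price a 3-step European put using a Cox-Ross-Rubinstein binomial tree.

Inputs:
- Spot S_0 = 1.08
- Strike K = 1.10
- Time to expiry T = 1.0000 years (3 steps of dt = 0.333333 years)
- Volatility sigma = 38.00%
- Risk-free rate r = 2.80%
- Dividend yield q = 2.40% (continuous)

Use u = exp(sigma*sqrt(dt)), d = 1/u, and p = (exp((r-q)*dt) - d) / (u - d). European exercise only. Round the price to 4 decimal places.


Answer: Price = V(0,0) = 0.1809

Derivation:
dt = T/N = 0.333333
u = exp(sigma*sqrt(dt)) = 1.245321; d = 1/u = 0.803006
p = (exp((r-q)*dt) - d) / (u - d) = 0.448387
Discount per step: exp(-r*dt) = 0.990710
Stock lattice S(k, i) with i counting down-moves:
  k=0: S(0,0) = 1.0800
  k=1: S(1,0) = 1.3449; S(1,1) = 0.8672
  k=2: S(2,0) = 1.6749; S(2,1) = 1.0800; S(2,2) = 0.6964
  k=3: S(3,0) = 2.0858; S(3,1) = 1.3449; S(3,2) = 0.8672; S(3,3) = 0.5592
Terminal payoffs V(N, i) = max(K - S_T, 0):
  V(3,0) = 0.000000; V(3,1) = 0.000000; V(3,2) = 0.232754; V(3,3) = 0.540783
Backward induction: V(k, i) = exp(-r*dt) * [p * V(k+1, i) + (1-p) * V(k+1, i+1)].
  V(2,0) = exp(-r*dt) * [p*0.000000 + (1-p)*0.000000] = 0.000000
  V(2,1) = exp(-r*dt) * [p*0.000000 + (1-p)*0.232754] = 0.127197
  V(2,2) = exp(-r*dt) * [p*0.232754 + (1-p)*0.540783] = 0.398926
  V(1,0) = exp(-r*dt) * [p*0.000000 + (1-p)*0.127197] = 0.069512
  V(1,1) = exp(-r*dt) * [p*0.127197 + (1-p)*0.398926] = 0.274512
  V(0,0) = exp(-r*dt) * [p*0.069512 + (1-p)*0.274512] = 0.180896


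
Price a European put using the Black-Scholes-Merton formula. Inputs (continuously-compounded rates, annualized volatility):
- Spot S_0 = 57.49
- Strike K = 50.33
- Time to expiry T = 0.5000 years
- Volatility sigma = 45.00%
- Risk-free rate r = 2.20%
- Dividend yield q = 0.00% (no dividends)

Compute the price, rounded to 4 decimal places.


Answer: Price = 3.6002

Derivation:
d1 = (ln(S/K) + (r - q + 0.5*sigma^2) * T) / (sigma * sqrt(T)) = 0.61167785
d2 = d1 - sigma * sqrt(T) = 0.29347979
exp(-rT) = 0.98906028; exp(-qT) = 1.00000000
P = K * exp(-rT) * N(-d2) - S_0 * exp(-qT) * N(-d1)
N(-d1) = 0.27037546; N(-d2) = 0.38457772
P = 50.3300 * 0.98906028 * 0.38457772 - 57.4900 * 1.00000000 * 0.27037546 = 3.6002


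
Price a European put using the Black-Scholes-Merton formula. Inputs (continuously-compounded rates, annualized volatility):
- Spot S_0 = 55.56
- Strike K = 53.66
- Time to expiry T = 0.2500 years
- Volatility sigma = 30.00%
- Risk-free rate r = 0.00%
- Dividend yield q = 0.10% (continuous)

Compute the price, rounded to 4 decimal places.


Answer: Price = 2.4074

Derivation:
d1 = (ln(S/K) + (r - q + 0.5*sigma^2) * T) / (sigma * sqrt(T)) = 0.30530449
d2 = d1 - sigma * sqrt(T) = 0.15530449
exp(-rT) = 1.00000000; exp(-qT) = 0.99975003
P = K * exp(-rT) * N(-d2) - S_0 * exp(-qT) * N(-d1)
N(-d1) = 0.38006713; N(-d2) = 0.43829064
P = 53.6600 * 1.00000000 * 0.43829064 - 55.5600 * 0.99975003 * 0.38006713 = 2.4074


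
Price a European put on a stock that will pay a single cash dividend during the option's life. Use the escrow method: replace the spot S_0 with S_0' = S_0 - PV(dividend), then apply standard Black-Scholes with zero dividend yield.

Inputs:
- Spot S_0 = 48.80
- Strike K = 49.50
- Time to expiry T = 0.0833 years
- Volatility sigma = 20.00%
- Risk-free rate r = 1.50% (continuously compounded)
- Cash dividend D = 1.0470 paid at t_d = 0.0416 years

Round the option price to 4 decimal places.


Answer: Price = 2.1571

Derivation:
PV(D) = D * exp(-r * t_d) = 1.0470 * 0.99937619 = 1.04634688
S_0' = S_0 - PV(D) = 48.8000 - 1.04634688 = 47.75365312
d1 = (ln(S_0'/K) + (r + sigma^2/2)*T) / (sigma*sqrt(T)) = -0.57171884
d2 = d1 - sigma*sqrt(T) = -0.62944232
exp(-rT) = 0.99875128
N(-d1) = 0.71624377; N(-d2) = 0.73547024
P = K * exp(-rT) * N(-d2) - S_0' * N(-d1) = 49.5000 * 0.99875128 * 0.73547024 - 47.75365312 * 0.71624377 = 2.1571


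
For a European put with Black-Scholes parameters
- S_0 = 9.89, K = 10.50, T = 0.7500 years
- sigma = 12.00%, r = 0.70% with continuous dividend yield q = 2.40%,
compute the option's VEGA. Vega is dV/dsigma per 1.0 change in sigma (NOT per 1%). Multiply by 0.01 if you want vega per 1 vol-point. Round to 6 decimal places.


Answer: Vega = 2.722828

Derivation:
d1 = -0.6466429972; d2 = -0.7505660456
phi(d1) = 0.3236760477; exp(-qT) = 0.9821610324; exp(-rT) = 0.9947637572
Vega = S * exp(-qT) * phi(d1) * sqrt(T) = 9.8900 * 0.9821610324 * 0.3236760477 * 0.8660254038 = 2.722828


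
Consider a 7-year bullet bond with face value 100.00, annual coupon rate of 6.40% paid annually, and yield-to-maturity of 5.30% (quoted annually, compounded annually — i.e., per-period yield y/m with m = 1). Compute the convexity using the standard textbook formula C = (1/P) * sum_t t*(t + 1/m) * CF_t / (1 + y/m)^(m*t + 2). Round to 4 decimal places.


Answer: Convexity = 39.9869

Derivation:
Coupon per period c = face * coupon_rate / m = 6.400000
Periods per year m = 1; per-period yield y/m = 0.053000
Number of cashflows N = 7
Cashflows (t years, CF_t, discount factor 1/(1+y/m)^(m*t), PV):
  t = 1.0000: CF_t = 6.400000, DF = 0.949668, PV = 6.077873
  t = 2.0000: CF_t = 6.400000, DF = 0.901869, PV = 5.771959
  t = 3.0000: CF_t = 6.400000, DF = 0.856475, PV = 5.481442
  t = 4.0000: CF_t = 6.400000, DF = 0.813367, PV = 5.205548
  t = 5.0000: CF_t = 6.400000, DF = 0.772428, PV = 4.943541
  t = 6.0000: CF_t = 6.400000, DF = 0.733550, PV = 4.694721
  t = 7.0000: CF_t = 106.400000, DF = 0.696629, PV = 74.121300
Price P = sum_t PV_t = 106.296384
Convexity numerator sum_t t*(t + 1/m) * CF_t / (1+y/m)^(m*t + 2):
  t = 1.0000: term = 10.962885
  t = 2.0000: term = 31.233290
  t = 3.0000: term = 59.322489
  t = 4.0000: term = 93.894411
  t = 5.0000: term = 133.752722
  t = 6.0000: term = 177.828881
  t = 7.0000: term = 3743.469631
Convexity = (1/P) * sum = 4250.464310 / 106.296384 = 39.986913


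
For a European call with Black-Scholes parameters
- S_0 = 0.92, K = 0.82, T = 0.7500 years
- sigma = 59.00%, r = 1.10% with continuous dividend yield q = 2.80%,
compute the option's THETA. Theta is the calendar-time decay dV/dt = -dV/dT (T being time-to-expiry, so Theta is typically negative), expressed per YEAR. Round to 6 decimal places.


Answer: Theta = -0.097581

Derivation:
d1 = 0.4557286555; d2 = -0.0552263328
phi(d1) = 0.3595928582; exp(-qT) = 0.9792189646; exp(-rT) = 0.9917839379
Theta = -S*exp(-qT)*phi(d1)*sigma/(2*sqrt(T)) - r*K*exp(-rT)*N(d2) + q*S*exp(-qT)*N(d1)
N(d1) = 0.6757074434; N(d2) = 0.4779790752; sqrt(T) = 0.8660254038
Term 1 = -0.9200 * 0.9792189646 * 0.3595928582 * 0.5900 / (2 * 0.8660254038) = -0.1103494277
Term 2 = -0.0110 * 0.8200 * 0.9917839379 * 0.4779790752 = -0.0042759488
Term 3 = 0.0280 * 0.9200 * 0.9792189646 * 0.6757074434 = 0.0170445044
Theta = -0.1103494277 + (-0.0042759488) + (0.0170445044) = -0.097581


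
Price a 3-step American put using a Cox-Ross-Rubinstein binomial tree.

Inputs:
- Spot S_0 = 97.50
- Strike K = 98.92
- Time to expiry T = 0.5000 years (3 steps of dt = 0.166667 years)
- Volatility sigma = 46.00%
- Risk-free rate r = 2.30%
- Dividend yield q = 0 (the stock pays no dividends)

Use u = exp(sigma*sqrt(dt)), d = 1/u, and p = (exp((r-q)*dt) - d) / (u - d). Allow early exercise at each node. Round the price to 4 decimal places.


dt = T/N = 0.166667
u = exp(sigma*sqrt(dt)) = 1.206585; d = 1/u = 0.828785
p = (exp((r-q)*dt) - d) / (u - d) = 0.463355
Discount per step: exp(-r*dt) = 0.996174
Stock lattice S(k, i) with i counting down-moves:
  k=0: S(0,0) = 97.5000
  k=1: S(1,0) = 117.6421; S(1,1) = 80.8066
  k=2: S(2,0) = 141.9452; S(2,1) = 97.5000; S(2,2) = 66.9713
  k=3: S(3,0) = 171.2689; S(3,1) = 117.6421; S(3,2) = 80.8066; S(3,3) = 55.5048
Terminal payoffs V(N, i) = max(K - S_T, 0):
  V(3,0) = 0.000000; V(3,1) = 0.000000; V(3,2) = 18.113439; V(3,3) = 43.415187
Backward induction: V(k, i) = exp(-r*dt) * [p * V(k+1, i) + (1-p) * V(k+1, i+1)]; then take max(V_cont, immediate exercise) for American.
  V(2,0) = exp(-r*dt) * [p*0.000000 + (1-p)*0.000000] = 0.000000; exercise = 0.000000; V(2,0) = max -> 0.000000
  V(2,1) = exp(-r*dt) * [p*0.000000 + (1-p)*18.113439] = 9.683298; exercise = 1.420000; V(2,1) = max -> 9.683298
  V(2,2) = exp(-r*dt) * [p*18.113439 + (1-p)*43.415187] = 31.570247; exercise = 31.948715; V(2,2) = max -> 31.948715
  V(1,0) = exp(-r*dt) * [p*0.000000 + (1-p)*9.683298] = 5.176613; exercise = 0.000000; V(1,0) = max -> 5.176613
  V(1,1) = exp(-r*dt) * [p*9.683298 + (1-p)*31.948715] = 21.549162; exercise = 18.113439; V(1,1) = max -> 21.549162
  V(0,0) = exp(-r*dt) * [p*5.176613 + (1-p)*21.549162] = 13.909440; exercise = 1.420000; V(0,0) = max -> 13.909440

Answer: Price = V(0,0) = 13.9094


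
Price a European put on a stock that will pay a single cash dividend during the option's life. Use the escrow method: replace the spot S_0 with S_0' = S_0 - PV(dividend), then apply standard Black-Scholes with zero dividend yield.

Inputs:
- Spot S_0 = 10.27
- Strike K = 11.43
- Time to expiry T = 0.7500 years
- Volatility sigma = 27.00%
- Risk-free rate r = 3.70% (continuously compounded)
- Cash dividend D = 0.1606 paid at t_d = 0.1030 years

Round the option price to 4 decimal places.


Answer: Price = 1.5713

Derivation:
PV(D) = D * exp(-r * t_d) = 0.1606 * 0.99619625 = 0.15998912
S_0' = S_0 - PV(D) = 10.2700 - 0.15998912 = 10.11001088
d1 = (ln(S_0'/K) + (r + sigma^2/2)*T) / (sigma*sqrt(T)) = -0.28922199
d2 = d1 - sigma*sqrt(T) = -0.52304884
exp(-rT) = 0.97263149
N(-d1) = 0.61379425; N(-d2) = 0.69952987
P = K * exp(-rT) * N(-d2) - S_0' * N(-d1) = 11.4300 * 0.97263149 * 0.69952987 - 10.11001088 * 0.61379425 = 1.5713


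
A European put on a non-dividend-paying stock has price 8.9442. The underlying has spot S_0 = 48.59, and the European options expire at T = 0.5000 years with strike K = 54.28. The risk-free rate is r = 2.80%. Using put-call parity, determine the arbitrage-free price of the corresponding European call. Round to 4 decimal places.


Put-call parity: C - P = S_0 * exp(-qT) - K * exp(-rT).
S_0 * exp(-qT) = 48.5900 * 1.00000000 = 48.59000000
K * exp(-rT) = 54.2800 * 0.98609754 = 53.52537470
C = P + S*exp(-qT) - K*exp(-rT)
C = 8.9442 + 48.59000000 - 53.52537470 = 4.0088

Answer: Call price = 4.0088


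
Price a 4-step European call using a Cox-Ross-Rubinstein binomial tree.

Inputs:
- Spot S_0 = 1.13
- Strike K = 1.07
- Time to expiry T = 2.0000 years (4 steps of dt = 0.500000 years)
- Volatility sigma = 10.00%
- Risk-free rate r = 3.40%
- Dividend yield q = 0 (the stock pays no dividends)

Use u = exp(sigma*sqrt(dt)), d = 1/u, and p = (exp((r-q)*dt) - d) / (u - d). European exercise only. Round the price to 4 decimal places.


Answer: Price = V(0,0) = 0.1479

Derivation:
dt = T/N = 0.500000
u = exp(sigma*sqrt(dt)) = 1.073271; d = 1/u = 0.931731
p = (exp((r-q)*dt) - d) / (u - d) = 0.603464
Discount per step: exp(-r*dt) = 0.983144
Stock lattice S(k, i) with i counting down-moves:
  k=0: S(0,0) = 1.1300
  k=1: S(1,0) = 1.2128; S(1,1) = 1.0529
  k=2: S(2,0) = 1.3017; S(2,1) = 1.1300; S(2,2) = 0.9810
  k=3: S(3,0) = 1.3970; S(3,1) = 1.2128; S(3,2) = 1.0529; S(3,3) = 0.9140
  k=4: S(4,0) = 1.4994; S(4,1) = 1.3017; S(4,2) = 1.1300; S(4,3) = 0.9810; S(4,4) = 0.8516
Terminal payoffs V(N, i) = max(S_T - K, 0):
  V(4,0) = 0.429393; V(4,1) = 0.231658; V(4,2) = 0.060000; V(4,3) = 0.000000; V(4,4) = 0.000000
Backward induction: V(k, i) = exp(-r*dt) * [p * V(k+1, i) + (1-p) * V(k+1, i+1)].
  V(3,0) = exp(-r*dt) * [p*0.429393 + (1-p)*0.231658] = 0.345068
  V(3,1) = exp(-r*dt) * [p*0.231658 + (1-p)*0.060000] = 0.160832
  V(3,2) = exp(-r*dt) * [p*0.060000 + (1-p)*0.000000] = 0.035598
  V(3,3) = exp(-r*dt) * [p*0.000000 + (1-p)*0.000000] = 0.000000
  V(2,0) = exp(-r*dt) * [p*0.345068 + (1-p)*0.160832] = 0.267427
  V(2,1) = exp(-r*dt) * [p*0.160832 + (1-p)*0.035598] = 0.109298
  V(2,2) = exp(-r*dt) * [p*0.035598 + (1-p)*0.000000] = 0.021120
  V(1,0) = exp(-r*dt) * [p*0.267427 + (1-p)*0.109298] = 0.201272
  V(1,1) = exp(-r*dt) * [p*0.109298 + (1-p)*0.021120] = 0.073079
  V(0,0) = exp(-r*dt) * [p*0.201272 + (1-p)*0.073079] = 0.147903
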